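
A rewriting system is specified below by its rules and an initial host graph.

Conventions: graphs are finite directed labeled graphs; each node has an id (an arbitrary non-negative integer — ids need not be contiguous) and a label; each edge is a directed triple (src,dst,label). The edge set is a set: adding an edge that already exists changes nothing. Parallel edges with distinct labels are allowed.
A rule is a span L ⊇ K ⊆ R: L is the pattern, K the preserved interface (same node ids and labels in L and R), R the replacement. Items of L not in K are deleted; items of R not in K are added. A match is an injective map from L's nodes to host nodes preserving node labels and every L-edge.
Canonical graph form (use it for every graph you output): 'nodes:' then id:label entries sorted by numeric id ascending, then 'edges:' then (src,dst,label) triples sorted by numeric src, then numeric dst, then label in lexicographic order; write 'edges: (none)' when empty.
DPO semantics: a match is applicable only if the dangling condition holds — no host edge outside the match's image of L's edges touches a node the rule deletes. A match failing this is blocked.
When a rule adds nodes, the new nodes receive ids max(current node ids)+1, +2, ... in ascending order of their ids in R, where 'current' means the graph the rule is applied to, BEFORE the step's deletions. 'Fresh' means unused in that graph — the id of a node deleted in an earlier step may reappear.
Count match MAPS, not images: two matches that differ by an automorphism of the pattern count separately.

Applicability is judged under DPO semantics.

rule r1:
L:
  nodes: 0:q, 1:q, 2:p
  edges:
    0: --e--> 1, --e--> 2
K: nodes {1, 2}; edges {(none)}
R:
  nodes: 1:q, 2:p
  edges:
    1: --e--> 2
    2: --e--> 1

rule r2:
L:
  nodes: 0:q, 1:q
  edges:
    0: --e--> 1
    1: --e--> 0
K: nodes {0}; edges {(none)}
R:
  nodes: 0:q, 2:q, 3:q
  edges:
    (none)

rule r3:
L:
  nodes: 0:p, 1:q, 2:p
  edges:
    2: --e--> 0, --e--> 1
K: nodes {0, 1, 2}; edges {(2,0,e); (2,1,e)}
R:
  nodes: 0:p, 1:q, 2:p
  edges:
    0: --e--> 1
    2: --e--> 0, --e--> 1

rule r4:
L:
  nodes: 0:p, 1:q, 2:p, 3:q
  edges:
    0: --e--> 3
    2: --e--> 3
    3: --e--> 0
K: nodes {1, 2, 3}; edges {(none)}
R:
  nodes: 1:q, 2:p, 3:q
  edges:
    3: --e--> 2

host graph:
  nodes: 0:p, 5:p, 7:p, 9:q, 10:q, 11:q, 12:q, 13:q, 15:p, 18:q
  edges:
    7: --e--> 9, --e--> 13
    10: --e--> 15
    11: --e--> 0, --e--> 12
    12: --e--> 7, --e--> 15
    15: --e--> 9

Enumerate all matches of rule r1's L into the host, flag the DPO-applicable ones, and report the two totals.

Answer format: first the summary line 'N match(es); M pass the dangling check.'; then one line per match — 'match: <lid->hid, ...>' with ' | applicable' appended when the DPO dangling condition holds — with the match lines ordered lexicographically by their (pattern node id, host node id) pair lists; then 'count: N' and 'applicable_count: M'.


1 match(es); 1 pass the dangling check.
match: 0->11, 1->12, 2->0 | applicable
count: 1
applicable_count: 1


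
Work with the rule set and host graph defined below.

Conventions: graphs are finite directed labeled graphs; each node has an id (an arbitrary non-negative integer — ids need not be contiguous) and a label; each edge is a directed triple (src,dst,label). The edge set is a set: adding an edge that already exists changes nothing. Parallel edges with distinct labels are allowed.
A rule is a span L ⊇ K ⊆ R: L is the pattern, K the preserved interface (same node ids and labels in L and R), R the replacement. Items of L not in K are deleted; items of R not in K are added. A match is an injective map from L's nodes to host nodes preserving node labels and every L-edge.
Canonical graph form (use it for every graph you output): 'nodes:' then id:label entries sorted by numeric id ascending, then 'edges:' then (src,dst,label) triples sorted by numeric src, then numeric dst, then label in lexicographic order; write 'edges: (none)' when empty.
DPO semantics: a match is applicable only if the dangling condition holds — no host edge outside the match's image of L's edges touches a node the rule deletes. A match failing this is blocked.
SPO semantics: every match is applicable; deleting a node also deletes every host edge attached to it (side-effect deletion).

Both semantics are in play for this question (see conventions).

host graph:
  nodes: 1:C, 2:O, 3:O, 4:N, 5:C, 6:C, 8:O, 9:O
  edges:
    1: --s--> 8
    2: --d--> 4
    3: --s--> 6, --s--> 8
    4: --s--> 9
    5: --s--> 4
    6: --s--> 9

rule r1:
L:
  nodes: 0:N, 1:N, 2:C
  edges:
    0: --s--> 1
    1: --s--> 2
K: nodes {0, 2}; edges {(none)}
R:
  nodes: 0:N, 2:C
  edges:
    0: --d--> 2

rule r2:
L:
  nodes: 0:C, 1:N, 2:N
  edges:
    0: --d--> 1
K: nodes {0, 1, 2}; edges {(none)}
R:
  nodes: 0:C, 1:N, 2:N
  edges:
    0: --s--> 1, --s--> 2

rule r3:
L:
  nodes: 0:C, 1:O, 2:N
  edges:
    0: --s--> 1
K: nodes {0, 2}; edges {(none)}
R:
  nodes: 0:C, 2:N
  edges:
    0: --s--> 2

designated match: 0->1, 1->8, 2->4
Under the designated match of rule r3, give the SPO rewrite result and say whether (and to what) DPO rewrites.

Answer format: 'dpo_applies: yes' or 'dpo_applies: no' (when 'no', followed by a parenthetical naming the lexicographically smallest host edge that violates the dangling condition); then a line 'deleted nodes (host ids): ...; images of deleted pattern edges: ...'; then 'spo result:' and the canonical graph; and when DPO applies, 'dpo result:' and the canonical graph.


dpo_applies: no
(the rule deletes node 8, which keeps host edge (3,8,s) outside the match image — the dangling condition fails, DPO blocks; SPO proceeds and side-deletes such edges)
deleted nodes (host ids): 8; images of deleted pattern edges: (1,8,s)
spo result:
nodes: 1:C, 2:O, 3:O, 4:N, 5:C, 6:C, 9:O
edges: (1,4,s); (2,4,d); (3,6,s); (4,9,s); (5,4,s); (6,9,s)


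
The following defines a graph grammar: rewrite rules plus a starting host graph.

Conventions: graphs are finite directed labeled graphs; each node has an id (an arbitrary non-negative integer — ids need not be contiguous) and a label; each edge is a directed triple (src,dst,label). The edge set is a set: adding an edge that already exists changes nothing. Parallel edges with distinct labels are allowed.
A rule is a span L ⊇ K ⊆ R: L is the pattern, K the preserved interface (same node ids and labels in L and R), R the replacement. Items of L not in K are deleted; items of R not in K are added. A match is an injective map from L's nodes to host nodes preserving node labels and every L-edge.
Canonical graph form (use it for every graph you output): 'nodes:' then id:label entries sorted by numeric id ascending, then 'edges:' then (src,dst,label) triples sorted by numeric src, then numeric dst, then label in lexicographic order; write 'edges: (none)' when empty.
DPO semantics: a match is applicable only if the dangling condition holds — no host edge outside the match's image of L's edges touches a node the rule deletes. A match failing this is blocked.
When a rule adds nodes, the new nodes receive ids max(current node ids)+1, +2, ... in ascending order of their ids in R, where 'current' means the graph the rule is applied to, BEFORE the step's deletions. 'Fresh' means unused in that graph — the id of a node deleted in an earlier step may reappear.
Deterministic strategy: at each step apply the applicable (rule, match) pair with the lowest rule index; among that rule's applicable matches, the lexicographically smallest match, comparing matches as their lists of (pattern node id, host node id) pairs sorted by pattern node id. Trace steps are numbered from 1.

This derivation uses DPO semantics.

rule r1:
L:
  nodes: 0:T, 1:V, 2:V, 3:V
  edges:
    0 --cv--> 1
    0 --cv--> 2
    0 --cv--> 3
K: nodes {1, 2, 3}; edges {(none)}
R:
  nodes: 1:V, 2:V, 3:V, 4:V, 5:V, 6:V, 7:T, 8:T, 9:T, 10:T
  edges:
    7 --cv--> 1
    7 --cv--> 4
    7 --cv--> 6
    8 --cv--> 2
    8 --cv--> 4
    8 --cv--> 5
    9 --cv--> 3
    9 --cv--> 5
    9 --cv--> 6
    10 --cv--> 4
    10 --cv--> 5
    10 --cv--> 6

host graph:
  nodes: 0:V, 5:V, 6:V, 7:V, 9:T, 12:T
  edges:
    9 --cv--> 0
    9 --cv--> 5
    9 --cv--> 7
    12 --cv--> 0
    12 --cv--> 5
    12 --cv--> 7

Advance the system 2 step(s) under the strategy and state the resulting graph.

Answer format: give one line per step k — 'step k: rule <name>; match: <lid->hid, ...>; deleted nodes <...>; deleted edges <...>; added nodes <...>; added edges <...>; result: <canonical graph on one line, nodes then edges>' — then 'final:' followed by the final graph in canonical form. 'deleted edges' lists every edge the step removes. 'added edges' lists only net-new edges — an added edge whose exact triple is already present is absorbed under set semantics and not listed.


step 1: rule r1; match: 0->9, 1->0, 2->5, 3->7; deleted nodes 9; deleted edges (9,0,cv); (9,5,cv); (9,7,cv); added nodes 13, 14, 15, 16, 17, 18, 19; added edges (16,0,cv); (16,13,cv); (16,15,cv); (17,5,cv); (17,13,cv); (17,14,cv); (18,7,cv); (18,14,cv); (18,15,cv); (19,13,cv); (19,14,cv); (19,15,cv); result: nodes: 0:V, 5:V, 6:V, 7:V, 12:T, 13:V, 14:V, 15:V, 16:T, 17:T, 18:T, 19:T edges: (12,0,cv); (12,5,cv); (12,7,cv); (16,0,cv); (16,13,cv); (16,15,cv); (17,5,cv); (17,13,cv); (17,14,cv); (18,7,cv); (18,14,cv); (18,15,cv); (19,13,cv); (19,14,cv); (19,15,cv)
step 2: rule r1; match: 0->12, 1->0, 2->5, 3->7; deleted nodes 12; deleted edges (12,0,cv); (12,5,cv); (12,7,cv); added nodes 20, 21, 22, 23, 24, 25, 26; added edges (23,0,cv); (23,20,cv); (23,22,cv); (24,5,cv); (24,20,cv); (24,21,cv); (25,7,cv); (25,21,cv); (25,22,cv); (26,20,cv); (26,21,cv); (26,22,cv); result: nodes: 0:V, 5:V, 6:V, 7:V, 13:V, 14:V, 15:V, 16:T, 17:T, 18:T, 19:T, 20:V, 21:V, 22:V, 23:T, 24:T, 25:T, 26:T edges: (16,0,cv); (16,13,cv); (16,15,cv); (17,5,cv); (17,13,cv); (17,14,cv); (18,7,cv); (18,14,cv); (18,15,cv); (19,13,cv); (19,14,cv); (19,15,cv); (23,0,cv); (23,20,cv); (23,22,cv); (24,5,cv); (24,20,cv); (24,21,cv); (25,7,cv); (25,21,cv); (25,22,cv); (26,20,cv); (26,21,cv); (26,22,cv)
final:
nodes: 0:V, 5:V, 6:V, 7:V, 13:V, 14:V, 15:V, 16:T, 17:T, 18:T, 19:T, 20:V, 21:V, 22:V, 23:T, 24:T, 25:T, 26:T
edges: (16,0,cv); (16,13,cv); (16,15,cv); (17,5,cv); (17,13,cv); (17,14,cv); (18,7,cv); (18,14,cv); (18,15,cv); (19,13,cv); (19,14,cv); (19,15,cv); (23,0,cv); (23,20,cv); (23,22,cv); (24,5,cv); (24,20,cv); (24,21,cv); (25,7,cv); (25,21,cv); (25,22,cv); (26,20,cv); (26,21,cv); (26,22,cv)


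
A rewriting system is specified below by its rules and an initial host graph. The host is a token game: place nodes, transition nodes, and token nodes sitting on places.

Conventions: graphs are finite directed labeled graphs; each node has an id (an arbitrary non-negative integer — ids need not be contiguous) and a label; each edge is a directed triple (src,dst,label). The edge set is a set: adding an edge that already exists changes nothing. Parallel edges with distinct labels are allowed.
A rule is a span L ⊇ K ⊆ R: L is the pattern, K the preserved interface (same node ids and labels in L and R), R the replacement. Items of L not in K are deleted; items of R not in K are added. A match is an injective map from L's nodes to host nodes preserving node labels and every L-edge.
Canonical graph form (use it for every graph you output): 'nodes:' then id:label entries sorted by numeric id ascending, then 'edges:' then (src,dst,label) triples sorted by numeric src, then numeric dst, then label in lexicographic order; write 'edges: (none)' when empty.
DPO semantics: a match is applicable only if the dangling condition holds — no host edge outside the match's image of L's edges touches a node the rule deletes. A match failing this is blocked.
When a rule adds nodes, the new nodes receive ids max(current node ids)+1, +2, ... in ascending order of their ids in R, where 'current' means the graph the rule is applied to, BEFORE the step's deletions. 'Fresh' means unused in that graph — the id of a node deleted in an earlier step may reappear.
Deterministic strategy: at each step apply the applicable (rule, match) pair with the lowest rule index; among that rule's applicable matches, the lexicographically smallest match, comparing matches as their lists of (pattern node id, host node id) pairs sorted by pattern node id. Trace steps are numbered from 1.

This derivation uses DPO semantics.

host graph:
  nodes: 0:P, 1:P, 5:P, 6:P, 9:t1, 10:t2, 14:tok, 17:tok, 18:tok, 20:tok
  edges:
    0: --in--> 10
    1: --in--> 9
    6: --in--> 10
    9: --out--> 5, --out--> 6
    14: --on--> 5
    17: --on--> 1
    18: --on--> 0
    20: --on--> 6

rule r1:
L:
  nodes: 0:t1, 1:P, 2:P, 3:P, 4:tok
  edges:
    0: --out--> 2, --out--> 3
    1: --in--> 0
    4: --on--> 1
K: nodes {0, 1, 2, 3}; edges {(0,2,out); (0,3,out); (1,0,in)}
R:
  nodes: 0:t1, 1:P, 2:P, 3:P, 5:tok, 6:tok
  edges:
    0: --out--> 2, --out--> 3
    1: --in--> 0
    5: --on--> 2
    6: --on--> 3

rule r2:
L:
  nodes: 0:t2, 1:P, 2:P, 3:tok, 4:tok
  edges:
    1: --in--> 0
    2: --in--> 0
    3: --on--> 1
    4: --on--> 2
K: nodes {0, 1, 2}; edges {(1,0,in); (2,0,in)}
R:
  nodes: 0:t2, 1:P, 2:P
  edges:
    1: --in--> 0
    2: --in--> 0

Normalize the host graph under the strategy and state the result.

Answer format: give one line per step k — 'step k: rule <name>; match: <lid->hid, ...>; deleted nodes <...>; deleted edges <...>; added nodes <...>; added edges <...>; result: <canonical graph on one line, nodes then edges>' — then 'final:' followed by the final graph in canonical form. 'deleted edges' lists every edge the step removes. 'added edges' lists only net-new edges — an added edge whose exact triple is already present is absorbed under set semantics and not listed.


step 1: rule r1; match: 0->9, 1->1, 2->5, 3->6, 4->17; deleted nodes 17; deleted edges (17,1,on); added nodes 21, 22; added edges (21,5,on); (22,6,on); result: nodes: 0:P, 1:P, 5:P, 6:P, 9:t1, 10:t2, 14:tok, 18:tok, 20:tok, 21:tok, 22:tok edges: (0,10,in); (1,9,in); (6,10,in); (9,5,out); (9,6,out); (14,5,on); (18,0,on); (20,6,on); (21,5,on); (22,6,on)
step 2: rule r2; match: 0->10, 1->0, 2->6, 3->18, 4->20; deleted nodes 18, 20; deleted edges (18,0,on); (20,6,on); added nodes (none); added edges (none); result: nodes: 0:P, 1:P, 5:P, 6:P, 9:t1, 10:t2, 14:tok, 21:tok, 22:tok edges: (0,10,in); (1,9,in); (6,10,in); (9,5,out); (9,6,out); (14,5,on); (21,5,on); (22,6,on)
final:
nodes: 0:P, 1:P, 5:P, 6:P, 9:t1, 10:t2, 14:tok, 21:tok, 22:tok
edges: (0,10,in); (1,9,in); (6,10,in); (9,5,out); (9,6,out); (14,5,on); (21,5,on); (22,6,on)


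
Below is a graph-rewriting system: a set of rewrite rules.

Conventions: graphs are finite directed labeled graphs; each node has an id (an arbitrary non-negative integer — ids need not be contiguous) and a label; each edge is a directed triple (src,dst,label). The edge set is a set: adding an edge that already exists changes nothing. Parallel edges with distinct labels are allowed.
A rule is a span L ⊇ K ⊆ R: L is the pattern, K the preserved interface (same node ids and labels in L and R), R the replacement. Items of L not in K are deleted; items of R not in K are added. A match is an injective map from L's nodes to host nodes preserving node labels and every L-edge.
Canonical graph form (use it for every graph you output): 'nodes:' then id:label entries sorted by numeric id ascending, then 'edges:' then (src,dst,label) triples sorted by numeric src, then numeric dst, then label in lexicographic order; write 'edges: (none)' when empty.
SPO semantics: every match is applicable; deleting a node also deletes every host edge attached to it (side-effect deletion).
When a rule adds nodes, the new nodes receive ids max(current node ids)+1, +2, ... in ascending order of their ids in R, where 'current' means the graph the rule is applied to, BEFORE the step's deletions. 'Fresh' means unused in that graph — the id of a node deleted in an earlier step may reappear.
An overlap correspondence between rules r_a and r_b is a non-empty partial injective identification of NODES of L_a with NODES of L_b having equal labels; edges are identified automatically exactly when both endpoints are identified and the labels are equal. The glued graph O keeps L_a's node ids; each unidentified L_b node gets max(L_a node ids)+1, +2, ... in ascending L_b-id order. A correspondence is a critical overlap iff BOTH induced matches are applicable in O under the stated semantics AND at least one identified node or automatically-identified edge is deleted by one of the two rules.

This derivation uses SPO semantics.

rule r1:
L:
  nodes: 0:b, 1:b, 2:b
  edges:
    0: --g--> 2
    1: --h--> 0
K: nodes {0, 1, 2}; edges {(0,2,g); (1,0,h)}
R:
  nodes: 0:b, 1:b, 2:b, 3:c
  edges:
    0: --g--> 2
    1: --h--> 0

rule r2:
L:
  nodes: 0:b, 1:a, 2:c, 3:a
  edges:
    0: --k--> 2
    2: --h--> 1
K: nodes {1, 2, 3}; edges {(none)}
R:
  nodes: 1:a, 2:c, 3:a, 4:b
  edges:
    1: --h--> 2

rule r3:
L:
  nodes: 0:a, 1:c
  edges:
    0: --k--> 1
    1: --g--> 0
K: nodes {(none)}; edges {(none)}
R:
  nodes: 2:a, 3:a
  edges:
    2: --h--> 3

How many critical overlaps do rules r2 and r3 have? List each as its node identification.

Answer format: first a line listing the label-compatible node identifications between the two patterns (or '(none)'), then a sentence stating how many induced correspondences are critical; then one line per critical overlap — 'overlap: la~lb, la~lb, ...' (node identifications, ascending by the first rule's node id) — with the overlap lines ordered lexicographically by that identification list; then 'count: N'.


label-compatible node identifications between L(r2) and L(r3): 1~0, 2~1, 3~0
5 of the induced correspondences are critical overlaps of r2 and r3.
overlap: 1~0
overlap: 1~0, 2~1
overlap: 2~1
overlap: 2~1, 3~0
overlap: 3~0
count: 5


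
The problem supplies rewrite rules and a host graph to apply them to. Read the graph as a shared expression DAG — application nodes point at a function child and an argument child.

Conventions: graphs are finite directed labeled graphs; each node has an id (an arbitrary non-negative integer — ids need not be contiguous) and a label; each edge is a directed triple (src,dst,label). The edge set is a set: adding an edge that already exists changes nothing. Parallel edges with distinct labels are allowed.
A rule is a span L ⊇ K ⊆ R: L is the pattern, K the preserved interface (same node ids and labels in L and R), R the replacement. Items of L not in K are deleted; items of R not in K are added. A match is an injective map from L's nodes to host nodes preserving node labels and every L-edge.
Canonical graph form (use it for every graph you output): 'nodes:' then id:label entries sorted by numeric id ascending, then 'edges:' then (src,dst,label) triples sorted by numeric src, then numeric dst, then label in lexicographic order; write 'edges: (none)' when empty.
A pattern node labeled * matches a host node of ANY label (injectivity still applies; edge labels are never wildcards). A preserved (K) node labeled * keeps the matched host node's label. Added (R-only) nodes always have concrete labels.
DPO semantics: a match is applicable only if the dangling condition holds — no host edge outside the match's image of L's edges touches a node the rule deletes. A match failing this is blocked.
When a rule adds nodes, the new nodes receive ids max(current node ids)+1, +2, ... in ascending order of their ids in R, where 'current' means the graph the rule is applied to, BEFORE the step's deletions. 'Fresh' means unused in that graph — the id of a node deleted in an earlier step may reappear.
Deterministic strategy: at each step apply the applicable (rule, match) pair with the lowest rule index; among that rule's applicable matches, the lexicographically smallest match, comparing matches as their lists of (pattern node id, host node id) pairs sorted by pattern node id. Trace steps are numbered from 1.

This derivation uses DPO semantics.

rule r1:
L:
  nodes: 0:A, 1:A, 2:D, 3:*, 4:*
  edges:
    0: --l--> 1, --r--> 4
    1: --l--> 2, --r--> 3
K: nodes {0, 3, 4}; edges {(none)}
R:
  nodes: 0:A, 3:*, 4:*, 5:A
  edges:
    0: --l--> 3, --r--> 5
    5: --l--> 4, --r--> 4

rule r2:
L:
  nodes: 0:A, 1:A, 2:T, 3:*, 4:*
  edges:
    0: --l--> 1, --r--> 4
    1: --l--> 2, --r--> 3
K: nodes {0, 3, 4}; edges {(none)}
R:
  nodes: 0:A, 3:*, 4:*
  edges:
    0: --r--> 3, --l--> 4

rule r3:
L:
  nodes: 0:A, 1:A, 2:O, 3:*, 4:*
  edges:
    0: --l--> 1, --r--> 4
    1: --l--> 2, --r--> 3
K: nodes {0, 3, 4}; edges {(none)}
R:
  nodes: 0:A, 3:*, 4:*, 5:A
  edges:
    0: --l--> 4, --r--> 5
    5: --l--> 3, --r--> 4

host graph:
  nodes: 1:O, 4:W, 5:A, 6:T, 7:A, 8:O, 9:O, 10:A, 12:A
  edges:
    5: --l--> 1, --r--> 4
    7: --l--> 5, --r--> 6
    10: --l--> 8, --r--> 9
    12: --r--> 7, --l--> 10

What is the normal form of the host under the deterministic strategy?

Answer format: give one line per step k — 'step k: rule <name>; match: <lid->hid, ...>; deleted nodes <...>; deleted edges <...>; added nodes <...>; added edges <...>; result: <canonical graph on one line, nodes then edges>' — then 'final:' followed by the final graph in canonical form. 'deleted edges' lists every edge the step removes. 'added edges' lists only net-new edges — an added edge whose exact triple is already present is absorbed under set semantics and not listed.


step 1: rule r3; match: 0->7, 1->5, 2->1, 3->4, 4->6; deleted nodes 1, 5; deleted edges (5,1,l); (5,4,r); (7,5,l); (7,6,r); added nodes 13; added edges (7,6,l); (7,13,r); (13,4,l); (13,6,r); result: nodes: 4:W, 6:T, 7:A, 8:O, 9:O, 10:A, 12:A, 13:A edges: (7,6,l); (7,13,r); (10,8,l); (10,9,r); (12,7,r); (12,10,l); (13,4,l); (13,6,r)
step 2: rule r3; match: 0->12, 1->10, 2->8, 3->9, 4->7; deleted nodes 8, 10; deleted edges (10,8,l); (10,9,r); (12,7,r); (12,10,l); added nodes 14; added edges (12,7,l); (12,14,r); (14,7,r); (14,9,l); result: nodes: 4:W, 6:T, 7:A, 9:O, 12:A, 13:A, 14:A edges: (7,6,l); (7,13,r); (12,7,l); (12,14,r); (13,4,l); (13,6,r); (14,7,r); (14,9,l)
final:
nodes: 4:W, 6:T, 7:A, 9:O, 12:A, 13:A, 14:A
edges: (7,6,l); (7,13,r); (12,7,l); (12,14,r); (13,4,l); (13,6,r); (14,7,r); (14,9,l)


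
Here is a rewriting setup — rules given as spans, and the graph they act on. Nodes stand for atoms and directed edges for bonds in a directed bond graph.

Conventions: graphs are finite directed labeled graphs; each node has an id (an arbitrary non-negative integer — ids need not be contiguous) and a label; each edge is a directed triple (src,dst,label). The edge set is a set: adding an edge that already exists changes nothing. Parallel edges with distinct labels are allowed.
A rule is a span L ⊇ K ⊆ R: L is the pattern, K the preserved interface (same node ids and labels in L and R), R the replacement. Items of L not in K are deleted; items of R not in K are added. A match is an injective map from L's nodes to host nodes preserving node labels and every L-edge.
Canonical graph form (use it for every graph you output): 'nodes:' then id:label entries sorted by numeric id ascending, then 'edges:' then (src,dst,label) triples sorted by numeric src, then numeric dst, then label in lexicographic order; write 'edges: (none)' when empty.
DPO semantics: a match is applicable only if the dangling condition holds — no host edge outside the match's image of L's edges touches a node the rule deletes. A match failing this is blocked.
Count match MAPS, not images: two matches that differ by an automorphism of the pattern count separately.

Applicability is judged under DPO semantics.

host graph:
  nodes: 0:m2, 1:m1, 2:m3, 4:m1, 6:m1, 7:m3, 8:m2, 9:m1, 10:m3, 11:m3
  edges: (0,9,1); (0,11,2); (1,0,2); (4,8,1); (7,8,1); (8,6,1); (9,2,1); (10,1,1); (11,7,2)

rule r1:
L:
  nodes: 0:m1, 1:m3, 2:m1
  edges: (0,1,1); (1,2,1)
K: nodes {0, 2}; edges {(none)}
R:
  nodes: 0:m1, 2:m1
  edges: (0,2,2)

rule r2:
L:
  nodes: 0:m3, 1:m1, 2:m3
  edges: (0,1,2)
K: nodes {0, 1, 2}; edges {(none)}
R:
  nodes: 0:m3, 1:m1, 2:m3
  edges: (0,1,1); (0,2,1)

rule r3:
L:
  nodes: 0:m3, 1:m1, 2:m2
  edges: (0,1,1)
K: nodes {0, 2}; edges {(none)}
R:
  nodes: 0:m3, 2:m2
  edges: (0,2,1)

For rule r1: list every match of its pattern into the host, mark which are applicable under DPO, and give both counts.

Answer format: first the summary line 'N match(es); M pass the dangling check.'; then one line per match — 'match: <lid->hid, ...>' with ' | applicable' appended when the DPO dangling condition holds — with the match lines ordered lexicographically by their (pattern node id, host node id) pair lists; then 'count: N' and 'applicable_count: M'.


0 match(es); 0 pass the dangling check.
count: 0
applicable_count: 0


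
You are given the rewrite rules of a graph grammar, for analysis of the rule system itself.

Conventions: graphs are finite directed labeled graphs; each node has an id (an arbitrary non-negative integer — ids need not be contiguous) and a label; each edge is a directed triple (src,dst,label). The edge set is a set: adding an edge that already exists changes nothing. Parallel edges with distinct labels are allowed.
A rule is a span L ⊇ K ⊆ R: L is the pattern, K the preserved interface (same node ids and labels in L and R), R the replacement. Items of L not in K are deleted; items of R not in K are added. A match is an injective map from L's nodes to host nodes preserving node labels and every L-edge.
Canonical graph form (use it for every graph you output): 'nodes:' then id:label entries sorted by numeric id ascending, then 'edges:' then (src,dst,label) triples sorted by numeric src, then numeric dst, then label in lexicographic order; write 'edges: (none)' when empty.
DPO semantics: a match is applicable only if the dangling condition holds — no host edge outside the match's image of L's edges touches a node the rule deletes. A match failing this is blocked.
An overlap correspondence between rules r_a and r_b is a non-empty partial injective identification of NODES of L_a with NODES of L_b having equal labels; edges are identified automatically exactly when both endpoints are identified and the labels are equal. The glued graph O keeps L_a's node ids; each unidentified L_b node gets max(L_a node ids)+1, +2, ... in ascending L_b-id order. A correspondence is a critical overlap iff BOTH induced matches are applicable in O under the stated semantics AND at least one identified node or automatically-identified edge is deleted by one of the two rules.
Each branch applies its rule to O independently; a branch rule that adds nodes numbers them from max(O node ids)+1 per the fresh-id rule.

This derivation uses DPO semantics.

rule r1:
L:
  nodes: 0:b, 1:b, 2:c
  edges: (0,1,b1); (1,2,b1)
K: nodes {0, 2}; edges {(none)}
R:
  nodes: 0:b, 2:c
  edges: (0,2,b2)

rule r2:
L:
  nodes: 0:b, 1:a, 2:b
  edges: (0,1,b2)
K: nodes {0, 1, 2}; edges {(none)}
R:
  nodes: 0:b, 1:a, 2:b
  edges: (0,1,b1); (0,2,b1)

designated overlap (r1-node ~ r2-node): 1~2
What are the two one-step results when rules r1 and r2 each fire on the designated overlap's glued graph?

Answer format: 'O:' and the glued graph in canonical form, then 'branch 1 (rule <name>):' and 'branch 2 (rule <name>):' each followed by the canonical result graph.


O:
nodes: 0:b, 1:b, 2:c, 3:b, 4:a
edges: (0,1,b1); (1,2,b1); (3,4,b2)
branch 1 (rule r1):
nodes: 0:b, 2:c, 3:b, 4:a
edges: (0,2,b2); (3,4,b2)
branch 2 (rule r2):
nodes: 0:b, 1:b, 2:c, 3:b, 4:a
edges: (0,1,b1); (1,2,b1); (3,1,b1); (3,4,b1)


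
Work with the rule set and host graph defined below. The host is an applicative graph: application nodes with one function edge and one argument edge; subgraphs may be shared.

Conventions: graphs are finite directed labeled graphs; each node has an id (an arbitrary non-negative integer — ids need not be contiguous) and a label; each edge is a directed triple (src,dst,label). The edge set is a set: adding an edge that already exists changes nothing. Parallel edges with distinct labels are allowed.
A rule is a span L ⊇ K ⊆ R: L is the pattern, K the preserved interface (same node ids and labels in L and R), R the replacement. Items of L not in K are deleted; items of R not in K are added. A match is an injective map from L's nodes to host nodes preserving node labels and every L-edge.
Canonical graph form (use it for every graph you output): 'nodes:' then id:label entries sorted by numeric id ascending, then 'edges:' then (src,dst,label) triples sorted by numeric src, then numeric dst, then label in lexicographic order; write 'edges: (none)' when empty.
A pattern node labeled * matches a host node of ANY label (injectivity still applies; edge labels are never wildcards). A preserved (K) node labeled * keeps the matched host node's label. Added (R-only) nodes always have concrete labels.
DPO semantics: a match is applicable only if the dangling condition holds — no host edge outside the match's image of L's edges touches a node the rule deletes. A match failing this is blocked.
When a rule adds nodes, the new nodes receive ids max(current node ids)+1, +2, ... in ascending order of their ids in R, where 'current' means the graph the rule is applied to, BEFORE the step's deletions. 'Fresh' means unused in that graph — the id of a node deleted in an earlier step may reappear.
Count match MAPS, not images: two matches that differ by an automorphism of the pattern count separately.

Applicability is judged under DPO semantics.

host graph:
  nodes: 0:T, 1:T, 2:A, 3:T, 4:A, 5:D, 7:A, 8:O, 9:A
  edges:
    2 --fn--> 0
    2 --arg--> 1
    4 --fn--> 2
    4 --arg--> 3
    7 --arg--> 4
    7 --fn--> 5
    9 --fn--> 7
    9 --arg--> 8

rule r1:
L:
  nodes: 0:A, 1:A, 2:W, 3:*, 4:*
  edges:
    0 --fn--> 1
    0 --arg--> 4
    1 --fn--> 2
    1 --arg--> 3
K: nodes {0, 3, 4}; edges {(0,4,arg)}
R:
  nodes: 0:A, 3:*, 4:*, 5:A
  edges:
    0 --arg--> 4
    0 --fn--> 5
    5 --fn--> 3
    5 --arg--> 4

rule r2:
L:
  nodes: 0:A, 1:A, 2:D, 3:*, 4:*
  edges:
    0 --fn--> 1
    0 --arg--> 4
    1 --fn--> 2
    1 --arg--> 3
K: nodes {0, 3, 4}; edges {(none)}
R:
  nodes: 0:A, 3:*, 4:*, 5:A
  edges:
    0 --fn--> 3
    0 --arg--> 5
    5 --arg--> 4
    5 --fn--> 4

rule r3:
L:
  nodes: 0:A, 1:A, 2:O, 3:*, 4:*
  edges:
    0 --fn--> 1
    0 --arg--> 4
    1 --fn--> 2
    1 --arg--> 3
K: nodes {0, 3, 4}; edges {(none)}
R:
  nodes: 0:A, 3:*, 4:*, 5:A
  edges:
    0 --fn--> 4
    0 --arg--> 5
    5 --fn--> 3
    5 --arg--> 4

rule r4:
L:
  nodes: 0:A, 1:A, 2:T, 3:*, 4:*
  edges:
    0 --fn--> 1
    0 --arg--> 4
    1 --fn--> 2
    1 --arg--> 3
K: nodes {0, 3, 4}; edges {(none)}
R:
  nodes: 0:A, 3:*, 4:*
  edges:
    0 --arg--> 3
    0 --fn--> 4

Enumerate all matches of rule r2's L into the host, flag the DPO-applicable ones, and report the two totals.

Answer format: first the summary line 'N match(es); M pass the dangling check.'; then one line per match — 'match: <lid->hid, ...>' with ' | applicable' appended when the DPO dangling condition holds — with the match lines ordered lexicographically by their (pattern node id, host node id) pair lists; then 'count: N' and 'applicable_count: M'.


1 match(es); 1 pass the dangling check.
match: 0->9, 1->7, 2->5, 3->4, 4->8 | applicable
count: 1
applicable_count: 1


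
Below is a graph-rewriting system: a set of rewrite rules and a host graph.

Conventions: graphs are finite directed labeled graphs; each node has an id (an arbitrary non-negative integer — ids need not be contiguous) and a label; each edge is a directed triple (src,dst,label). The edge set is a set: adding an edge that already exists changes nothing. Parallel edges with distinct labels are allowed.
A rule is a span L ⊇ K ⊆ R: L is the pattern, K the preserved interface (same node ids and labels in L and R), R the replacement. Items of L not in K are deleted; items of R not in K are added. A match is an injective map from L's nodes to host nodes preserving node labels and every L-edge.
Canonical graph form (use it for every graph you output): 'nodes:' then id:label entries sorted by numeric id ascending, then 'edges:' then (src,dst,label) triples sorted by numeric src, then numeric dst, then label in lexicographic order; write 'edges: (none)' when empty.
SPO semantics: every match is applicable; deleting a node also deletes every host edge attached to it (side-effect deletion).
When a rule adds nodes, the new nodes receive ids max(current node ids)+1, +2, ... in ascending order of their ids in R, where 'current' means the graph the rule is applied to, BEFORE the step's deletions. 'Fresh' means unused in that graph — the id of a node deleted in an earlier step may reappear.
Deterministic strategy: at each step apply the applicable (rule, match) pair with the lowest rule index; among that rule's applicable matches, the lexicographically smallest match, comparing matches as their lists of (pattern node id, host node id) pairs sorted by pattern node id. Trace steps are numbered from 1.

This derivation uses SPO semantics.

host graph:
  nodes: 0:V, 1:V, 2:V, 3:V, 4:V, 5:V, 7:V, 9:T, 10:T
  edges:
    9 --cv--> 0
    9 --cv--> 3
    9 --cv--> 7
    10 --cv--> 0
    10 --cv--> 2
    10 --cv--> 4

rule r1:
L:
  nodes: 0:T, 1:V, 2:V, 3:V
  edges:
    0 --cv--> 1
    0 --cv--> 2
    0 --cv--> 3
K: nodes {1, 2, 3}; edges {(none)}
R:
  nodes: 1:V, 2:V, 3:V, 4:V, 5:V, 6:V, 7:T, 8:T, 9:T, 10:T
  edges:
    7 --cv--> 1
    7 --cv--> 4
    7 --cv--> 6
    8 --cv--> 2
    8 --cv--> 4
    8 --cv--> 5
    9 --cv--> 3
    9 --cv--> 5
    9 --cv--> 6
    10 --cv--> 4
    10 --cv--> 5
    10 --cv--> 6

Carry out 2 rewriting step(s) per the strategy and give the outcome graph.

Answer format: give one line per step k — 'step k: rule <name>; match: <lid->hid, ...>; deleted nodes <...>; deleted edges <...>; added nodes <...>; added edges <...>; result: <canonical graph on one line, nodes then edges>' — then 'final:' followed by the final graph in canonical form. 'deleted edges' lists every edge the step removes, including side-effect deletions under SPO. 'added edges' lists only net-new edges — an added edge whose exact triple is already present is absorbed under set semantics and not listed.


step 1: rule r1; match: 0->9, 1->0, 2->3, 3->7; deleted nodes 9; deleted edges (9,0,cv); (9,3,cv); (9,7,cv); added nodes 11, 12, 13, 14, 15, 16, 17; added edges (14,0,cv); (14,11,cv); (14,13,cv); (15,3,cv); (15,11,cv); (15,12,cv); (16,7,cv); (16,12,cv); (16,13,cv); (17,11,cv); (17,12,cv); (17,13,cv); result: nodes: 0:V, 1:V, 2:V, 3:V, 4:V, 5:V, 7:V, 10:T, 11:V, 12:V, 13:V, 14:T, 15:T, 16:T, 17:T edges: (10,0,cv); (10,2,cv); (10,4,cv); (14,0,cv); (14,11,cv); (14,13,cv); (15,3,cv); (15,11,cv); (15,12,cv); (16,7,cv); (16,12,cv); (16,13,cv); (17,11,cv); (17,12,cv); (17,13,cv)
step 2: rule r1; match: 0->10, 1->0, 2->2, 3->4; deleted nodes 10; deleted edges (10,0,cv); (10,2,cv); (10,4,cv); added nodes 18, 19, 20, 21, 22, 23, 24; added edges (21,0,cv); (21,18,cv); (21,20,cv); (22,2,cv); (22,18,cv); (22,19,cv); (23,4,cv); (23,19,cv); (23,20,cv); (24,18,cv); (24,19,cv); (24,20,cv); result: nodes: 0:V, 1:V, 2:V, 3:V, 4:V, 5:V, 7:V, 11:V, 12:V, 13:V, 14:T, 15:T, 16:T, 17:T, 18:V, 19:V, 20:V, 21:T, 22:T, 23:T, 24:T edges: (14,0,cv); (14,11,cv); (14,13,cv); (15,3,cv); (15,11,cv); (15,12,cv); (16,7,cv); (16,12,cv); (16,13,cv); (17,11,cv); (17,12,cv); (17,13,cv); (21,0,cv); (21,18,cv); (21,20,cv); (22,2,cv); (22,18,cv); (22,19,cv); (23,4,cv); (23,19,cv); (23,20,cv); (24,18,cv); (24,19,cv); (24,20,cv)
final:
nodes: 0:V, 1:V, 2:V, 3:V, 4:V, 5:V, 7:V, 11:V, 12:V, 13:V, 14:T, 15:T, 16:T, 17:T, 18:V, 19:V, 20:V, 21:T, 22:T, 23:T, 24:T
edges: (14,0,cv); (14,11,cv); (14,13,cv); (15,3,cv); (15,11,cv); (15,12,cv); (16,7,cv); (16,12,cv); (16,13,cv); (17,11,cv); (17,12,cv); (17,13,cv); (21,0,cv); (21,18,cv); (21,20,cv); (22,2,cv); (22,18,cv); (22,19,cv); (23,4,cv); (23,19,cv); (23,20,cv); (24,18,cv); (24,19,cv); (24,20,cv)


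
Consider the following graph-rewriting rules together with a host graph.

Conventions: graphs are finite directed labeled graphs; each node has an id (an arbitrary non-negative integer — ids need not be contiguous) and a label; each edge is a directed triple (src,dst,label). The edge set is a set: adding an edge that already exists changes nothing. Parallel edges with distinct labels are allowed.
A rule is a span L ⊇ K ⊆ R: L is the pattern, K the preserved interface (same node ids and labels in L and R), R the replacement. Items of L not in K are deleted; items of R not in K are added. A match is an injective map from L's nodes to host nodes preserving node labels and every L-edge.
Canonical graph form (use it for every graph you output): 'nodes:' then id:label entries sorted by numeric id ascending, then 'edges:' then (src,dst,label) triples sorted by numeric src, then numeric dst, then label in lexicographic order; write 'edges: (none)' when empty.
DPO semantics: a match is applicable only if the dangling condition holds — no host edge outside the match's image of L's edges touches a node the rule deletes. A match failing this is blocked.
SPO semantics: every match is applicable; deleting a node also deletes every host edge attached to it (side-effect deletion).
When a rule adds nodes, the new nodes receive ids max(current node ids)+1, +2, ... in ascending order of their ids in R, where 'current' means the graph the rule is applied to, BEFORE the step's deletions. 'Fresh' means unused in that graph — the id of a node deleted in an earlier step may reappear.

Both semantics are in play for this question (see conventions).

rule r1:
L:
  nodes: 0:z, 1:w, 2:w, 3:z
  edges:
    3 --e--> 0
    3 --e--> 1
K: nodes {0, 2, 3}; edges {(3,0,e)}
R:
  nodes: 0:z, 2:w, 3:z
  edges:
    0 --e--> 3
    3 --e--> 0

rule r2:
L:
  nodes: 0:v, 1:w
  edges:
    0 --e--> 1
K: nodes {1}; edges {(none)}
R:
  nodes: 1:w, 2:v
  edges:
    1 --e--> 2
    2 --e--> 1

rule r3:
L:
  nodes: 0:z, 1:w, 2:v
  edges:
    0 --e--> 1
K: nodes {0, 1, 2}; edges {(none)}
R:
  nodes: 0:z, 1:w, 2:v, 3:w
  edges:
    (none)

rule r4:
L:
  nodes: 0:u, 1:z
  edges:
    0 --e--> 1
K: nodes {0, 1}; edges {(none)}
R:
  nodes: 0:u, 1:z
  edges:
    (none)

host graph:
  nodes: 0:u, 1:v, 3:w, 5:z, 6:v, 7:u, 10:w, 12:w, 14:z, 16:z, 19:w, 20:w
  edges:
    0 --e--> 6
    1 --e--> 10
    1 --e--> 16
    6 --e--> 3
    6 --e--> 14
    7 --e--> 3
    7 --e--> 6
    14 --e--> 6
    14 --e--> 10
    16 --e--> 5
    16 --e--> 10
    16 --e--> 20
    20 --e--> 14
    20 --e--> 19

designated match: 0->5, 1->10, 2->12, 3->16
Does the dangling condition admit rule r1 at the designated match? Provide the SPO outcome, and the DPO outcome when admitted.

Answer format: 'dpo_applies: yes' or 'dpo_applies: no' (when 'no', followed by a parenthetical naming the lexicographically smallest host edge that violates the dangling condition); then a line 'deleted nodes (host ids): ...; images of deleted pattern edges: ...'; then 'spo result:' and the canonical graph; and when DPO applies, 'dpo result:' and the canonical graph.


dpo_applies: no
(the rule deletes node 10, which keeps host edge (1,10,e) outside the match image — the dangling condition fails, DPO blocks; SPO proceeds and side-deletes such edges)
deleted nodes (host ids): 10; images of deleted pattern edges: (16,10,e)
spo result:
nodes: 0:u, 1:v, 3:w, 5:z, 6:v, 7:u, 12:w, 14:z, 16:z, 19:w, 20:w
edges: (0,6,e); (1,16,e); (5,16,e); (6,3,e); (6,14,e); (7,3,e); (7,6,e); (14,6,e); (16,5,e); (16,20,e); (20,14,e); (20,19,e)


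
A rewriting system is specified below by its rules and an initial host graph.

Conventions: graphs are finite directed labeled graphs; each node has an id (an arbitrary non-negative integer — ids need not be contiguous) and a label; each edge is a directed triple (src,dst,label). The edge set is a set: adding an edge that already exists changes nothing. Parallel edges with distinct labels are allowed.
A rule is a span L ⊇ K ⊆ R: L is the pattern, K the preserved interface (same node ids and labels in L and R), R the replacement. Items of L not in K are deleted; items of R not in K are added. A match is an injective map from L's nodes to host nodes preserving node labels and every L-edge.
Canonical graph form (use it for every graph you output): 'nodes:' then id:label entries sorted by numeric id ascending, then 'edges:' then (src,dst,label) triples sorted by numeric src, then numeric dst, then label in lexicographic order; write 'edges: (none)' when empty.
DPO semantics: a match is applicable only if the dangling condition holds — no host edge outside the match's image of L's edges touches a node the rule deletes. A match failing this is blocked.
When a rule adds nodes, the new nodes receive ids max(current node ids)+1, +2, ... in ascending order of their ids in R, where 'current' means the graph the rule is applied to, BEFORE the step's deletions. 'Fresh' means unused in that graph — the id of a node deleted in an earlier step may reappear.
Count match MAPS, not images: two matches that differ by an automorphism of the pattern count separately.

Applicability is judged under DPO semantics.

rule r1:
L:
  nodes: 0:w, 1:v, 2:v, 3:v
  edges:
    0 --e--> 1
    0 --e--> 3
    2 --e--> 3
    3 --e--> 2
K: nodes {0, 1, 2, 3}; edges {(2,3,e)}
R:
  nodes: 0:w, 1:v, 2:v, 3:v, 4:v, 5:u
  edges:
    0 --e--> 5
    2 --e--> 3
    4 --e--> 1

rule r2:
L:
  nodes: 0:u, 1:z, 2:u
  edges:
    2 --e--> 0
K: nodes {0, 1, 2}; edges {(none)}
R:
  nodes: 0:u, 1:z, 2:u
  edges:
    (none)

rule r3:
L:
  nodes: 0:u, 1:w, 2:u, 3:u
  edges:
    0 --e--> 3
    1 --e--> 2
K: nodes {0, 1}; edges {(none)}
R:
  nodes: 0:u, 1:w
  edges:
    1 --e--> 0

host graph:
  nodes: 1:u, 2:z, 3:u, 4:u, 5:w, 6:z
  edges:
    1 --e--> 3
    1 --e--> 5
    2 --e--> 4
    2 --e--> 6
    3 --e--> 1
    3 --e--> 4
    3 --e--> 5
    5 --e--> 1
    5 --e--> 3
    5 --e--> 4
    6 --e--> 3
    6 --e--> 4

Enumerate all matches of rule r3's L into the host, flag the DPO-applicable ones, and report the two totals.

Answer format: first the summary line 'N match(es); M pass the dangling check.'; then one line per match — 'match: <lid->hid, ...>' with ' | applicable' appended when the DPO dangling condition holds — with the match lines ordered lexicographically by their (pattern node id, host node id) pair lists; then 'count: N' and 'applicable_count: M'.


3 match(es); 0 pass the dangling check.
match: 0->1, 1->5, 2->4, 3->3
match: 0->3, 1->5, 2->1, 3->4
match: 0->3, 1->5, 2->4, 3->1
count: 3
applicable_count: 0
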